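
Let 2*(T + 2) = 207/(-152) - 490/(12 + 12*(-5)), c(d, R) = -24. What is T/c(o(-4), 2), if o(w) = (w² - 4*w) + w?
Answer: -1105/10944 ≈ -0.10097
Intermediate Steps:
o(w) = w² - 3*w
T = 1105/456 (T = -2 + (207/(-152) - 490/(12 + 12*(-5)))/2 = -2 + (207*(-1/152) - 490/(12 - 60))/2 = -2 + (-207/152 - 490/(-48))/2 = -2 + (-207/152 - 490*(-1/48))/2 = -2 + (-207/152 + 245/24)/2 = -2 + (½)*(2017/228) = -2 + 2017/456 = 1105/456 ≈ 2.4232)
T/c(o(-4), 2) = (1105/456)/(-24) = (1105/456)*(-1/24) = -1105/10944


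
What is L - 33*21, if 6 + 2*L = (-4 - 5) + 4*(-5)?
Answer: -1421/2 ≈ -710.50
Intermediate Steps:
L = -35/2 (L = -3 + ((-4 - 5) + 4*(-5))/2 = -3 + (-9 - 20)/2 = -3 + (1/2)*(-29) = -3 - 29/2 = -35/2 ≈ -17.500)
L - 33*21 = -35/2 - 33*21 = -35/2 - 693 = -1421/2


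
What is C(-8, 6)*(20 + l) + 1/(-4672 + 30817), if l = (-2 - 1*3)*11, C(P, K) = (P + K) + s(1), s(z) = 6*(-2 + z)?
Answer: 7320601/26145 ≈ 280.00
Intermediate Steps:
s(z) = -12 + 6*z
C(P, K) = -6 + K + P (C(P, K) = (P + K) + (-12 + 6*1) = (K + P) + (-12 + 6) = (K + P) - 6 = -6 + K + P)
l = -55 (l = (-2 - 3)*11 = -5*11 = -55)
C(-8, 6)*(20 + l) + 1/(-4672 + 30817) = (-6 + 6 - 8)*(20 - 55) + 1/(-4672 + 30817) = -8*(-35) + 1/26145 = 280 + 1/26145 = 7320601/26145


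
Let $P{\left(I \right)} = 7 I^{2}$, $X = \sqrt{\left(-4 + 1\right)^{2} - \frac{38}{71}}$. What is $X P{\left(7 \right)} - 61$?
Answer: $-61 + \frac{343 \sqrt{42671}}{71} \approx 936.93$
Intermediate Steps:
$X = \frac{\sqrt{42671}}{71}$ ($X = \sqrt{\left(-3\right)^{2} - \frac{38}{71}} = \sqrt{9 - \frac{38}{71}} = \sqrt{\frac{601}{71}} = \frac{\sqrt{42671}}{71} \approx 2.9094$)
$X P{\left(7 \right)} - 61 = \frac{\sqrt{42671}}{71} \cdot 7 \cdot 7^{2} - 61 = \frac{\sqrt{42671}}{71} \cdot 7 \cdot 49 - 61 = \frac{\sqrt{42671}}{71} \cdot 343 - 61 = \frac{343 \sqrt{42671}}{71} - 61 = -61 + \frac{343 \sqrt{42671}}{71}$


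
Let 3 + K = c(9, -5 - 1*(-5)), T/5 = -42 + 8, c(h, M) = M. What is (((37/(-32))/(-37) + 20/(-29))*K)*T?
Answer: -155805/464 ≈ -335.79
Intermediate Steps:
T = -170 (T = 5*(-42 + 8) = 5*(-34) = -170)
K = -3 (K = -3 + (-5 - 1*(-5)) = -3 + (-5 + 5) = -3 + 0 = -3)
(((37/(-32))/(-37) + 20/(-29))*K)*T = (((37/(-32))/(-37) + 20/(-29))*(-3))*(-170) = (((37*(-1/32))*(-1/37) + 20*(-1/29))*(-3))*(-170) = ((-37/32*(-1/37) - 20/29)*(-3))*(-170) = ((1/32 - 20/29)*(-3))*(-170) = -611/928*(-3)*(-170) = (1833/928)*(-170) = -155805/464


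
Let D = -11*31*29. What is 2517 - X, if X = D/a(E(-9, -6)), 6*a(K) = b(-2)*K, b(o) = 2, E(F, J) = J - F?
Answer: 12406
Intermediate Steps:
a(K) = K/3 (a(K) = (2*K)/6 = K/3)
D = -9889 (D = -341*29 = -9889)
X = -9889 (X = -9889*3/(-6 - 1*(-9)) = -9889*3/(-6 + 9) = -9889/1 = -9889*1 = -9889)
2517 - X = 2517 - 1*(-9889) = 2517 + 9889 = 12406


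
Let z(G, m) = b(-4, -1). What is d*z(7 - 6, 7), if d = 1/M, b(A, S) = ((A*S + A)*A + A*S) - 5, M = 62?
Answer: -1/62 ≈ -0.016129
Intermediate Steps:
b(A, S) = -5 + A*S + A*(A + A*S) (b(A, S) = ((A + A*S)*A + A*S) - 5 = (A*(A + A*S) + A*S) - 5 = (A*S + A*(A + A*S)) - 5 = -5 + A*S + A*(A + A*S))
d = 1/62 ≈ 0.016129
z(G, m) = -1 (z(G, m) = -5 + (-4)**2 - 4*(-1) - 1*(-4)**2 = -5 + 16 + 4 - 1*16 = -5 + 16 + 4 - 16 = -1)
d*z(7 - 6, 7) = (1/62)*(-1) = -1/62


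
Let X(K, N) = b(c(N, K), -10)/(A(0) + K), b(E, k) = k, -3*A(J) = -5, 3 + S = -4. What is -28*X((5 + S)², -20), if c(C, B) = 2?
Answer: 840/17 ≈ 49.412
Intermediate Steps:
S = -7 (S = -3 - 4 = -7)
A(J) = 5/3 (A(J) = -⅓*(-5) = 5/3)
X(K, N) = -10/(5/3 + K)
-28*X((5 + S)², -20) = -(-840)/(5 + 3*(5 - 7)²) = -(-840)/(5 + 3*(-2)²) = -(-840)/(5 + 3*4) = -(-840)/(5 + 12) = -(-840)/17 = -28*(-30/17) = 840/17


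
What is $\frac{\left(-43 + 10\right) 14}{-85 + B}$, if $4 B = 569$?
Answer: $- \frac{1848}{229} \approx -8.0699$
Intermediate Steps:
$B = \frac{569}{4}$ ($B = \frac{1}{4} \cdot 569 = \frac{569}{4} \approx 142.25$)
$\frac{\left(-43 + 10\right) 14}{-85 + B} = \frac{\left(-43 + 10\right) 14}{-85 + \frac{569}{4}} = \frac{\left(-33\right) 14}{\frac{229}{4}} = \left(-462\right) \frac{4}{229} = - \frac{1848}{229}$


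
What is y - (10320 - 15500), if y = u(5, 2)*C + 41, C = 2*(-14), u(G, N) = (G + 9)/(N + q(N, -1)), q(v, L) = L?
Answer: 4829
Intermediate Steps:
u(G, N) = (9 + G)/(-1 + N) (u(G, N) = (G + 9)/(N - 1) = (9 + G)/(-1 + N))
C = -28
y = -351 (y = ((9 + 5)/(-1 + 2))*(-28) + 41 = (14/1)*(-28) + 41 = (1*14)*(-28) + 41 = 14*(-28) + 41 = -392 + 41 = -351)
y - (10320 - 15500) = -351 - (10320 - 15500) = -351 - 1*(-5180) = -351 + 5180 = 4829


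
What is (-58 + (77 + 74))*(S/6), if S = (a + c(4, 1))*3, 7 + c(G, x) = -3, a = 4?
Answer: -279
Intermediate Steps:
c(G, x) = -10 (c(G, x) = -7 - 3 = -10)
S = -18 (S = (4 - 10)*3 = -6*3 = -18)
(-58 + (77 + 74))*(S/6) = (-58 + (77 + 74))*(-18/6) = (-58 + 151)*(-18*⅙) = 93*(-3) = -279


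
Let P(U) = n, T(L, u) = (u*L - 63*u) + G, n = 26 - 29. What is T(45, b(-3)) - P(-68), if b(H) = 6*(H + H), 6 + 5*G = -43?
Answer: 3206/5 ≈ 641.20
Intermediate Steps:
G = -49/5 (G = -6/5 + (1/5)*(-43) = -6/5 - 43/5 = -49/5 ≈ -9.8000)
b(H) = 12*H (b(H) = 6*(2*H) = 12*H)
n = -3
T(L, u) = -49/5 - 63*u + L*u (T(L, u) = (u*L - 63*u) - 49/5 = (L*u - 63*u) - 49/5 = (-63*u + L*u) - 49/5 = -49/5 - 63*u + L*u)
P(U) = -3
T(45, b(-3)) - P(-68) = (-49/5 - 756*(-3) + 45*(12*(-3))) - 1*(-3) = (-49/5 - 63*(-36) + 45*(-36)) + 3 = (-49/5 + 2268 - 1620) + 3 = 3191/5 + 3 = 3206/5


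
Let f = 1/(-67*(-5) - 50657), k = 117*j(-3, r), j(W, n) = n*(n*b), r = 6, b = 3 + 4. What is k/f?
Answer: -1483693848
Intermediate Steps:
b = 7
j(W, n) = 7*n**2 (j(W, n) = n*(n*7) = n*(7*n) = 7*n**2)
k = 29484 (k = 117*(7*6**2) = 117*(7*36) = 117*252 = 29484)
f = -1/50322 (f = 1/(335 - 50657) = 1/(-50322) = -1/50322 ≈ -1.9872e-5)
k/f = 29484/(-1/50322) = 29484*(-50322) = -1483693848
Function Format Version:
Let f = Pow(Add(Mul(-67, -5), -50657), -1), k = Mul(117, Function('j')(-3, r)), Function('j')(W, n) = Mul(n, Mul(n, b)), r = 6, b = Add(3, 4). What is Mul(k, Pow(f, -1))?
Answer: -1483693848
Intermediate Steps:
b = 7
Function('j')(W, n) = Mul(7, Pow(n, 2)) (Function('j')(W, n) = Mul(n, Mul(n, 7)) = Mul(n, Mul(7, n)) = Mul(7, Pow(n, 2)))
k = 29484 (k = Mul(117, Mul(7, Pow(6, 2))) = Mul(117, Mul(7, 36)) = Mul(117, 252) = 29484)
f = Rational(-1, 50322) (f = Pow(Add(335, -50657), -1) = Pow(-50322, -1) = Rational(-1, 50322) ≈ -1.9872e-5)
Mul(k, Pow(f, -1)) = Mul(29484, Pow(Rational(-1, 50322), -1)) = Mul(29484, -50322) = -1483693848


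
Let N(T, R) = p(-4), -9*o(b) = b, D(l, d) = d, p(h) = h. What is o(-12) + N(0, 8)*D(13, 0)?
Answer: 4/3 ≈ 1.3333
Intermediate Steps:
o(b) = -b/9
N(T, R) = -4
o(-12) + N(0, 8)*D(13, 0) = -1/9*(-12) - 4*0 = 4/3 + 0 = 4/3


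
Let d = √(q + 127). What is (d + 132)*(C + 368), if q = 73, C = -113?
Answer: 33660 + 2550*√2 ≈ 37266.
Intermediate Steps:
d = 10*√2 (d = √(73 + 127) = √200 = 10*√2 ≈ 14.142)
(d + 132)*(C + 368) = (10*√2 + 132)*(-113 + 368) = (132 + 10*√2)*255 = 33660 + 2550*√2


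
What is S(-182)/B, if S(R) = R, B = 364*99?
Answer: -1/198 ≈ -0.0050505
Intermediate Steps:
B = 36036
S(-182)/B = -182/36036 = -182*1/36036 = -1/198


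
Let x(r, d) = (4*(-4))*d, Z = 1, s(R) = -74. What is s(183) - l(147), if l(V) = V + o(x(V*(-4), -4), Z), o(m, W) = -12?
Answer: -209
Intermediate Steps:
x(r, d) = -16*d
l(V) = -12 + V (l(V) = V - 12 = -12 + V)
s(183) - l(147) = -74 - (-12 + 147) = -74 - 1*135 = -74 - 135 = -209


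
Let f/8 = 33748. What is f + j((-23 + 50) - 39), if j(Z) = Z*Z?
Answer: 270128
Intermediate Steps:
f = 269984 (f = 8*33748 = 269984)
j(Z) = Z**2
f + j((-23 + 50) - 39) = 269984 + ((-23 + 50) - 39)**2 = 269984 + (27 - 39)**2 = 269984 + (-12)**2 = 269984 + 144 = 270128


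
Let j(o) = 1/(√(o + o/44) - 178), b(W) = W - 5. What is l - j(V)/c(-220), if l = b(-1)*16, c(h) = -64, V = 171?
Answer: (-1093633*√11 + 27648*√95)/(32*(-9*√95 + 356*√11)) ≈ -96.000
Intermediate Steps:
b(W) = -5 + W
j(o) = 1/(-178 + 3*√55*√o/22) (j(o) = 1/(√(o + o*(1/44)) - 178) = 1/(√(o + o/44) - 178) = 1/(√(45*o/44) - 178) = 1/(3*√55*√o/22 - 178) = 1/(-178 + 3*√55*√o/22))
l = -96 (l = (-5 - 1)*16 = -6*16 = -96)
l - j(V)/c(-220) = -96 - 2*√11/(-356*√11 + 3*√5*√171)/(-64) = -96 - 2*√11/(-356*√11 + 3*√5*(3*√19))*(-1)/64 = -96 - 2*√11/(-356*√11 + 9*√95)*(-1)/64 = -96 - (-1)*√11/(32*(-356*√11 + 9*√95)) = -96 + √11/(32*(-356*√11 + 9*√95))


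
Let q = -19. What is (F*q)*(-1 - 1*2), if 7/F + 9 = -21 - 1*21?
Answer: -133/17 ≈ -7.8235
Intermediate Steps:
F = -7/51 (F = 7/(-9 + (-21 - 1*21)) = 7/(-9 + (-21 - 21)) = 7/(-9 - 42) = 7/(-51) = 7*(-1/51) = -7/51 ≈ -0.13725)
(F*q)*(-1 - 1*2) = (-7/51*(-19))*(-1 - 1*2) = 133*(-1 - 2)/51 = (133/51)*(-3) = -133/17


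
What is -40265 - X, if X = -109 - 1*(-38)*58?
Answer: -42360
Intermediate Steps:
X = 2095 (X = -109 + 38*58 = -109 + 2204 = 2095)
-40265 - X = -40265 - 1*2095 = -40265 - 2095 = -42360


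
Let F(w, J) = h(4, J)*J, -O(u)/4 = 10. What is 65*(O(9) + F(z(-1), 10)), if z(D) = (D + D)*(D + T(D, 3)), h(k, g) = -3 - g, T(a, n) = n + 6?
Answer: -11050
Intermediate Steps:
O(u) = -40 (O(u) = -4*10 = -40)
T(a, n) = 6 + n
z(D) = 2*D*(9 + D) (z(D) = (D + D)*(D + (6 + 3)) = (2*D)*(D + 9) = (2*D)*(9 + D) = 2*D*(9 + D))
F(w, J) = J*(-3 - J) (F(w, J) = (-3 - J)*J = J*(-3 - J))
65*(O(9) + F(z(-1), 10)) = 65*(-40 - 1*10*(3 + 10)) = 65*(-40 - 1*10*13) = 65*(-40 - 130) = 65*(-170) = -11050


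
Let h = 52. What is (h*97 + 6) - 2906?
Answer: 2144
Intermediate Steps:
(h*97 + 6) - 2906 = (52*97 + 6) - 2906 = (5044 + 6) - 2906 = 5050 - 2906 = 2144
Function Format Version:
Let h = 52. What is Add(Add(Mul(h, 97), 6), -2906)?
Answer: 2144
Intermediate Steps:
Add(Add(Mul(h, 97), 6), -2906) = Add(Add(Mul(52, 97), 6), -2906) = Add(Add(5044, 6), -2906) = Add(5050, -2906) = 2144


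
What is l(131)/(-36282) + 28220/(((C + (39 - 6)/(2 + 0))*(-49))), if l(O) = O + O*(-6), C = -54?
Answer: 136677547/8889090 ≈ 15.376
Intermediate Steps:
l(O) = -5*O (l(O) = O - 6*O = -5*O)
l(131)/(-36282) + 28220/(((C + (39 - 6)/(2 + 0))*(-49))) = -5*131/(-36282) + 28220/(((-54 + (39 - 6)/(2 + 0))*(-49))) = -655*(-1/36282) + 28220/(((-54 + 33/2)*(-49))) = 655/36282 + 28220/(((-54 + 33*(1/2))*(-49))) = 655/36282 + 28220/(((-54 + 33/2)*(-49))) = 655/36282 + 28220/((-75/2*(-49))) = 655/36282 + 28220/(3675/2) = 655/36282 + 28220*(2/3675) = 655/36282 + 11288/735 = 136677547/8889090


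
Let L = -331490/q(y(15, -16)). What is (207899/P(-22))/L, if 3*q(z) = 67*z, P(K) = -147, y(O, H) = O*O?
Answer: 69646165/3248602 ≈ 21.439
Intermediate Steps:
y(O, H) = O²
q(z) = 67*z/3 (q(z) = (67*z)/3 = 67*z/3)
L = -66298/1005 (L = -331490/((67/3)*15²) = -331490/((67/3)*225) = -331490/5025 = -331490*1/5025 = -66298/1005 ≈ -65.968)
(207899/P(-22))/L = (207899/(-147))/(-66298/1005) = (207899*(-1/147))*(-1005/66298) = -207899/147*(-1005/66298) = 69646165/3248602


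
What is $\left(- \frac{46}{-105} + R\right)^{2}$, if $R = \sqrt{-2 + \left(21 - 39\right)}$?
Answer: $- \frac{218384}{11025} + \frac{184 i \sqrt{5}}{105} \approx -19.808 + 3.9184 i$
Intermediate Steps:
$R = 2 i \sqrt{5}$ ($R = \sqrt{-2 - 18} = \sqrt{-20} = 2 i \sqrt{5} \approx 4.4721 i$)
$\left(- \frac{46}{-105} + R\right)^{2} = \left(- \frac{46}{-105} + 2 i \sqrt{5}\right)^{2} = \left(\left(-46\right) \left(- \frac{1}{105}\right) + 2 i \sqrt{5}\right)^{2} = \left(\frac{46}{105} + 2 i \sqrt{5}\right)^{2}$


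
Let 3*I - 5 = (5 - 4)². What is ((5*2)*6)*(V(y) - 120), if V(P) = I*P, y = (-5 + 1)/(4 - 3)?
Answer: -7680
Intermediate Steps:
y = -4 (y = -4/1 = -4*1 = -4)
I = 2 (I = 5/3 + (5 - 4)²/3 = 5/3 + (⅓)*1² = 5/3 + (⅓)*1 = 5/3 + ⅓ = 2)
V(P) = 2*P
((5*2)*6)*(V(y) - 120) = ((5*2)*6)*(2*(-4) - 120) = (10*6)*(-8 - 120) = 60*(-128) = -7680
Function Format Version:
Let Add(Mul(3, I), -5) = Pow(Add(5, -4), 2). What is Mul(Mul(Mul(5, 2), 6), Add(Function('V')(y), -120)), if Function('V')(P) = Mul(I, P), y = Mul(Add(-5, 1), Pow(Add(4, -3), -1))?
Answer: -7680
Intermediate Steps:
y = -4 (y = Mul(-4, Pow(1, -1)) = Mul(-4, 1) = -4)
I = 2 (I = Add(Rational(5, 3), Mul(Rational(1, 3), Pow(Add(5, -4), 2))) = Add(Rational(5, 3), Mul(Rational(1, 3), Pow(1, 2))) = Add(Rational(5, 3), Mul(Rational(1, 3), 1)) = Add(Rational(5, 3), Rational(1, 3)) = 2)
Function('V')(P) = Mul(2, P)
Mul(Mul(Mul(5, 2), 6), Add(Function('V')(y), -120)) = Mul(Mul(Mul(5, 2), 6), Add(Mul(2, -4), -120)) = Mul(Mul(10, 6), Add(-8, -120)) = Mul(60, -128) = -7680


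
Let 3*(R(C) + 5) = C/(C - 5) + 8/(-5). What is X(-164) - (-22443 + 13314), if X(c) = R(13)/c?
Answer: 179659319/19680 ≈ 9129.0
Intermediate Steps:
R(C) = -83/15 + C/(3*(-5 + C)) (R(C) = -5 + (C/(C - 5) + 8/(-5))/3 = -5 + (C/(-5 + C) + 8*(-1/5))/3 = -5 + (C/(-5 + C) - 8/5)/3 = -5 + (-8/5 + C/(-5 + C))/3 = -5 + (-8/15 + C/(3*(-5 + C))) = -83/15 + C/(3*(-5 + C)))
X(c) = -599/(120*c) (X(c) = ((415 - 78*13)/(15*(-5 + 13)))/c = ((1/15)*(415 - 1014)/8)/c = ((1/15)*(1/8)*(-599))/c = -599/(120*c))
X(-164) - (-22443 + 13314) = -599/120/(-164) - (-22443 + 13314) = -599/120*(-1/164) - 1*(-9129) = 599/19680 + 9129 = 179659319/19680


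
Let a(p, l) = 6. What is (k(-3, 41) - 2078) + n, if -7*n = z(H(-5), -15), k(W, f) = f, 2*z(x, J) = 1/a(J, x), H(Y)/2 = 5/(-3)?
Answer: -171109/84 ≈ -2037.0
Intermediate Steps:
H(Y) = -10/3 (H(Y) = 2*(5/(-3)) = 2*(5*(-⅓)) = 2*(-5/3) = -10/3)
z(x, J) = 1/12 (z(x, J) = (½)/6 = (½)*(⅙) = 1/12)
n = -1/84 (n = -⅐*1/12 = -1/84 ≈ -0.011905)
(k(-3, 41) - 2078) + n = (41 - 2078) - 1/84 = -2037 - 1/84 = -171109/84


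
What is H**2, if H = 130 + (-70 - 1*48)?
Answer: 144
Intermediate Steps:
H = 12 (H = 130 + (-70 - 48) = 130 - 118 = 12)
H**2 = 12**2 = 144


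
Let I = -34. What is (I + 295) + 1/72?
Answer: 18793/72 ≈ 261.01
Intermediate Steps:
(I + 295) + 1/72 = (-34 + 295) + 1/72 = 261 + 1/72 = 18793/72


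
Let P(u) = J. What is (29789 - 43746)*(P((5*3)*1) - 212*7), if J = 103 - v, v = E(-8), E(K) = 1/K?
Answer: 154182979/8 ≈ 1.9273e+7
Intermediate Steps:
v = -⅛ (v = 1/(-8) = -⅛ ≈ -0.12500)
J = 825/8 (J = 103 - 1*(-⅛) = 103 + ⅛ = 825/8 ≈ 103.13)
P(u) = 825/8
(29789 - 43746)*(P((5*3)*1) - 212*7) = (29789 - 43746)*(825/8 - 212*7) = -13957*(825/8 - 1484) = -13957*(-11047/8) = 154182979/8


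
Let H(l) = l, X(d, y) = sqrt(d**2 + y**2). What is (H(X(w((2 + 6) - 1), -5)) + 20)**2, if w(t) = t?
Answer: (20 + sqrt(74))**2 ≈ 818.09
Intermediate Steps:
(H(X(w((2 + 6) - 1), -5)) + 20)**2 = (sqrt(((2 + 6) - 1)**2 + (-5)**2) + 20)**2 = (sqrt((8 - 1)**2 + 25) + 20)**2 = (sqrt(7**2 + 25) + 20)**2 = (sqrt(49 + 25) + 20)**2 = (sqrt(74) + 20)**2 = (20 + sqrt(74))**2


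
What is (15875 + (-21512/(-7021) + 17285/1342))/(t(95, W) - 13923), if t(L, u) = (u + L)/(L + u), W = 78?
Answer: -149727366339/131175617804 ≈ -1.1414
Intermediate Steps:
t(L, u) = 1 (t(L, u) = (L + u)/(L + u) = 1)
(15875 + (-21512/(-7021) + 17285/1342))/(t(95, W) - 13923) = (15875 + (-21512/(-7021) + 17285/1342))/(1 - 13923) = (15875 + (-21512*(-1/7021) + 17285*(1/1342)))/(-13922) = (15875 + (21512/7021 + 17285/1342))*(-1/13922) = (15875 + 150227089/9422182)*(-1/13922) = (149727366339/9422182)*(-1/13922) = -149727366339/131175617804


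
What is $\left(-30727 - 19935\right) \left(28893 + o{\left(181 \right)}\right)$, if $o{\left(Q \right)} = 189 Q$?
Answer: $-3196873524$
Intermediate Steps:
$\left(-30727 - 19935\right) \left(28893 + o{\left(181 \right)}\right) = \left(-30727 - 19935\right) \left(28893 + 189 \cdot 181\right) = - 50662 \left(28893 + 34209\right) = \left(-50662\right) 63102 = -3196873524$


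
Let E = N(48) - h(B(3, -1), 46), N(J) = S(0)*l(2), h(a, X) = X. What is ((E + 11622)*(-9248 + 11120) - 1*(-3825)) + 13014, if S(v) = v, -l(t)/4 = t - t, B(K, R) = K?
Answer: 21687111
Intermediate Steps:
l(t) = 0 (l(t) = -4*(t - t) = -4*0 = 0)
N(J) = 0 (N(J) = 0*0 = 0)
E = -46 (E = 0 - 1*46 = 0 - 46 = -46)
((E + 11622)*(-9248 + 11120) - 1*(-3825)) + 13014 = ((-46 + 11622)*(-9248 + 11120) - 1*(-3825)) + 13014 = (11576*1872 + 3825) + 13014 = (21670272 + 3825) + 13014 = 21674097 + 13014 = 21687111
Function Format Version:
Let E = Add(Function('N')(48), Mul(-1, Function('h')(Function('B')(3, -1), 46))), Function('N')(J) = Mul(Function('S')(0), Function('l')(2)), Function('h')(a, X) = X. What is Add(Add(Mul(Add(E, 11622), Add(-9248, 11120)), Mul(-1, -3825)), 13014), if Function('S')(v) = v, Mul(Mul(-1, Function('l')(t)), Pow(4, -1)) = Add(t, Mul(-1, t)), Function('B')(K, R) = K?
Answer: 21687111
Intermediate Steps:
Function('l')(t) = 0 (Function('l')(t) = Mul(-4, Add(t, Mul(-1, t))) = Mul(-4, 0) = 0)
Function('N')(J) = 0 (Function('N')(J) = Mul(0, 0) = 0)
E = -46 (E = Add(0, Mul(-1, 46)) = Add(0, -46) = -46)
Add(Add(Mul(Add(E, 11622), Add(-9248, 11120)), Mul(-1, -3825)), 13014) = Add(Add(Mul(Add(-46, 11622), Add(-9248, 11120)), Mul(-1, -3825)), 13014) = Add(Add(Mul(11576, 1872), 3825), 13014) = Add(Add(21670272, 3825), 13014) = Add(21674097, 13014) = 21687111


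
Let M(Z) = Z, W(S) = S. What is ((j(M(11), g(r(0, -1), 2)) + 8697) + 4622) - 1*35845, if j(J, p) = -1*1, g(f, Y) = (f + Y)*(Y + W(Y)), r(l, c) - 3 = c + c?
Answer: -22527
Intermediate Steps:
r(l, c) = 3 + 2*c (r(l, c) = 3 + (c + c) = 3 + 2*c)
g(f, Y) = 2*Y*(Y + f) (g(f, Y) = (f + Y)*(Y + Y) = (Y + f)*(2*Y) = 2*Y*(Y + f))
j(J, p) = -1
((j(M(11), g(r(0, -1), 2)) + 8697) + 4622) - 1*35845 = ((-1 + 8697) + 4622) - 1*35845 = (8696 + 4622) - 35845 = 13318 - 35845 = -22527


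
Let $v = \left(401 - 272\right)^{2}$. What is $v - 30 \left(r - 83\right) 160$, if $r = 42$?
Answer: $213441$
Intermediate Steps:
$v = 16641$ ($v = 129^{2} = 16641$)
$v - 30 \left(r - 83\right) 160 = 16641 - 30 \left(42 - 83\right) 160 = 16641 - 30 \left(-41\right) 160 = 16641 - \left(-1230\right) 160 = 16641 - -196800 = 16641 + 196800 = 213441$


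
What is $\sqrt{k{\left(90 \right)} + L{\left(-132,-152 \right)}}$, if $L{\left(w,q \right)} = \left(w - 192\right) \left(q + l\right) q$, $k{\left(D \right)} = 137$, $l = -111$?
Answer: $i \sqrt{12952087} \approx 3598.9 i$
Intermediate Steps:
$L{\left(w,q \right)} = q \left(-192 + w\right) \left(-111 + q\right)$ ($L{\left(w,q \right)} = \left(w - 192\right) \left(q - 111\right) q = \left(-192 + w\right) \left(-111 + q\right) q = q \left(-192 + w\right) \left(-111 + q\right)$)
$\sqrt{k{\left(90 \right)} + L{\left(-132,-152 \right)}} = \sqrt{137 - 152 \left(21312 - -29184 - -14652 - -20064\right)} = \sqrt{137 - 152 \left(21312 + 29184 + 14652 + 20064\right)} = \sqrt{137 - 12952224} = \sqrt{-12952087} = i \sqrt{12952087}$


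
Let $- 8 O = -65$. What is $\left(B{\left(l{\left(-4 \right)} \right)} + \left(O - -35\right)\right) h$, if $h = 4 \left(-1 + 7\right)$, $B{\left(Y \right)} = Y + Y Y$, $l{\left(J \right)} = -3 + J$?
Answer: $2043$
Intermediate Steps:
$O = \frac{65}{8}$ ($O = \left(- \frac{1}{8}\right) \left(-65\right) = \frac{65}{8} \approx 8.125$)
$B{\left(Y \right)} = Y + Y^{2}$
$h = 24$ ($h = 4 \cdot 6 = 24$)
$\left(B{\left(l{\left(-4 \right)} \right)} + \left(O - -35\right)\right) h = \left(\left(-3 - 4\right) \left(1 - 7\right) + \left(\frac{65}{8} - -35\right)\right) 24 = \left(- 7 \left(1 - 7\right) + \left(\frac{65}{8} + 35\right)\right) 24 = \left(\left(-7\right) \left(-6\right) + \frac{345}{8}\right) 24 = \left(42 + \frac{345}{8}\right) 24 = \frac{681}{8} \cdot 24 = 2043$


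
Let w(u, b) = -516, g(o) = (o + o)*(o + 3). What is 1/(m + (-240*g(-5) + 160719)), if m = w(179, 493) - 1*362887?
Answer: -1/207484 ≈ -4.8196e-6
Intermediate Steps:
g(o) = 2*o*(3 + o) (g(o) = (2*o)*(3 + o) = 2*o*(3 + o))
m = -363403 (m = -516 - 1*362887 = -516 - 362887 = -363403)
1/(m + (-240*g(-5) + 160719)) = 1/(-363403 + (-480*(-5)*(3 - 5) + 160719)) = 1/(-363403 + (-480*(-5)*(-2) + 160719)) = 1/(-363403 + (-240*20 + 160719)) = 1/(-363403 + (-4800 + 160719)) = 1/(-363403 + 155919) = 1/(-207484) = -1/207484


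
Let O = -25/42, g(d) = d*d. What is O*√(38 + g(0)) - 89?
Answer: -89 - 25*√38/42 ≈ -92.669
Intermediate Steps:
g(d) = d²
O = -25/42 (O = -25*1/42 = -25/42 ≈ -0.59524)
O*√(38 + g(0)) - 89 = -25*√(38 + 0²)/42 - 89 = -25*√(38 + 0)/42 - 89 = -25*√38/42 - 89 = -89 - 25*√38/42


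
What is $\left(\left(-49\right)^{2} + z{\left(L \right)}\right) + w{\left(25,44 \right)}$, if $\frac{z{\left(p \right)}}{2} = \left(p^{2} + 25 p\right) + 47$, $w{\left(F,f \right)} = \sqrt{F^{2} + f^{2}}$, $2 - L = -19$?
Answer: $4427 + \sqrt{2561} \approx 4477.6$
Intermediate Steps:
$L = 21$ ($L = 2 - -19 = 2 + 19 = 21$)
$z{\left(p \right)} = 94 + 2 p^{2} + 50 p$ ($z{\left(p \right)} = 2 \left(\left(p^{2} + 25 p\right) + 47\right) = 2 \left(47 + p^{2} + 25 p\right) = 94 + 2 p^{2} + 50 p$)
$\left(\left(-49\right)^{2} + z{\left(L \right)}\right) + w{\left(25,44 \right)} = \left(\left(-49\right)^{2} + \left(94 + 2 \cdot 21^{2} + 50 \cdot 21\right)\right) + \sqrt{25^{2} + 44^{2}} = \left(2401 + \left(94 + 2 \cdot 441 + 1050\right)\right) + \sqrt{625 + 1936} = \left(2401 + \left(94 + 882 + 1050\right)\right) + \sqrt{2561} = \left(2401 + 2026\right) + \sqrt{2561} = 4427 + \sqrt{2561}$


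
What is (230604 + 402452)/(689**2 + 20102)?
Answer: 633056/494823 ≈ 1.2794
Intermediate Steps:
(230604 + 402452)/(689**2 + 20102) = 633056/(474721 + 20102) = 633056/494823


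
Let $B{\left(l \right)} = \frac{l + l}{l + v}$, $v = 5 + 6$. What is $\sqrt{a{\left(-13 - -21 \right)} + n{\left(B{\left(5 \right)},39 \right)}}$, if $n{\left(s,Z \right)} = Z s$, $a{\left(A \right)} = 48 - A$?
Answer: $\frac{\sqrt{1030}}{4} \approx 8.0234$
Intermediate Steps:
$v = 11$
$B{\left(l \right)} = \frac{2 l}{11 + l}$ ($B{\left(l \right)} = \frac{l + l}{l + 11} = \frac{2 l}{11 + l}$)
$\sqrt{a{\left(-13 - -21 \right)} + n{\left(B{\left(5 \right)},39 \right)}} = \sqrt{\left(48 - \left(-13 - -21\right)\right) + 39 \cdot 2 \cdot 5 \frac{1}{11 + 5}} = \sqrt{\left(48 - \left(-13 + 21\right)\right) + 39 \cdot 2 \cdot 5 \cdot \frac{1}{16}} = \sqrt{\left(48 - 8\right) + 39 \cdot 2 \cdot 5 \cdot \frac{1}{16}} = \sqrt{\left(48 - 8\right) + 39 \cdot \frac{5}{8}} = \sqrt{40 + \frac{195}{8}} = \sqrt{\frac{515}{8}} = \frac{\sqrt{1030}}{4}$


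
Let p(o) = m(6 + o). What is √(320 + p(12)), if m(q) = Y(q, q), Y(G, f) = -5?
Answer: 3*√35 ≈ 17.748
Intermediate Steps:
m(q) = -5
p(o) = -5
√(320 + p(12)) = √(320 - 5) = √315 = 3*√35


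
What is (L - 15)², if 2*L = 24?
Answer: 9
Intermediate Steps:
L = 12 (L = (½)*24 = 12)
(L - 15)² = (12 - 15)² = (-3)² = 9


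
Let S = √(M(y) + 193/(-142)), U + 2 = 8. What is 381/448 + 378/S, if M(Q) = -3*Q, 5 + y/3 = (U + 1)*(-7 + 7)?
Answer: 381/448 + 378*√879974/6197 ≈ 58.070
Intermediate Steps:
U = 6 (U = -2 + 8 = 6)
y = -15 (y = -15 + 3*((6 + 1)*(-7 + 7)) = -15 + 3*(7*0) = -15 + 3*0 = -15 + 0 = -15)
S = √879974/142 (S = √(-3*(-15) + 193/(-142)) = √(45 + 193*(-1/142)) = √(45 - 193/142) = √(6197/142) = √879974/142 ≈ 6.6061)
381/448 + 378/S = 381/448 + 378/((√879974/142)) = 381*(1/448) + 378*(√879974/6197) = 381/448 + 378*√879974/6197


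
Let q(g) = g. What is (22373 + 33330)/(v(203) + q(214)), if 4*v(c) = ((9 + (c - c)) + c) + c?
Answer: 222812/1271 ≈ 175.30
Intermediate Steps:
v(c) = 9/4 + c/2 (v(c) = (((9 + (c - c)) + c) + c)/4 = (((9 + 0) + c) + c)/4 = ((9 + c) + c)/4 = (9 + 2*c)/4 = 9/4 + c/2)
(22373 + 33330)/(v(203) + q(214)) = (22373 + 33330)/((9/4 + (½)*203) + 214) = 55703/((9/4 + 203/2) + 214) = 55703/(415/4 + 214) = 55703/(1271/4) = 55703*(4/1271) = 222812/1271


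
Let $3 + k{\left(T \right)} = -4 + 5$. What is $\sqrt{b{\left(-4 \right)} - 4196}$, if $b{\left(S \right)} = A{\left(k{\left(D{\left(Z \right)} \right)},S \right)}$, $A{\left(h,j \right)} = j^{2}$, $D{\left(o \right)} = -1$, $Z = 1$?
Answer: $2 i \sqrt{1045} \approx 64.653 i$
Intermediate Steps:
$k{\left(T \right)} = -2$ ($k{\left(T \right)} = -3 + \left(-4 + 5\right) = -3 + 1 = -2$)
$b{\left(S \right)} = S^{2}$
$\sqrt{b{\left(-4 \right)} - 4196} = \sqrt{\left(-4\right)^{2} - 4196} = \sqrt{16 - 4196} = \sqrt{-4180} = 2 i \sqrt{1045}$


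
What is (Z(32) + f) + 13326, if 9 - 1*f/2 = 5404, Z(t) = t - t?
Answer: 2536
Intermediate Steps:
Z(t) = 0
f = -10790 (f = 18 - 2*5404 = 18 - 10808 = -10790)
(Z(32) + f) + 13326 = (0 - 10790) + 13326 = -10790 + 13326 = 2536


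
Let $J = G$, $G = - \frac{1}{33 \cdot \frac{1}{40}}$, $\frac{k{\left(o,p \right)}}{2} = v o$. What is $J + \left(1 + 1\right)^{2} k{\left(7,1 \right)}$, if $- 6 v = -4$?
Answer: $\frac{1192}{33} \approx 36.121$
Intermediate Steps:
$v = \frac{2}{3}$ ($v = \left(- \frac{1}{6}\right) \left(-4\right) = \frac{2}{3} \approx 0.66667$)
$k{\left(o,p \right)} = \frac{4 o}{3}$ ($k{\left(o,p \right)} = 2 \frac{2 o}{3} = \frac{4 o}{3}$)
$G = - \frac{40}{33}$ ($G = - \frac{1}{33 \cdot \frac{1}{40}} = - \frac{1}{\frac{33}{40}} = \left(-1\right) \frac{40}{33} = - \frac{40}{33} \approx -1.2121$)
$J = - \frac{40}{33} \approx -1.2121$
$J + \left(1 + 1\right)^{2} k{\left(7,1 \right)} = - \frac{40}{33} + \left(1 + 1\right)^{2} \cdot \frac{4}{3} \cdot 7 = - \frac{40}{33} + 2^{2} \cdot \frac{28}{3} = - \frac{40}{33} + 4 \cdot \frac{28}{3} = - \frac{40}{33} + \frac{112}{3} = \frac{1192}{33}$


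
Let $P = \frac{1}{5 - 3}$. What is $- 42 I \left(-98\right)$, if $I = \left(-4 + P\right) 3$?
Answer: $-43218$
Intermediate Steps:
$P = \frac{1}{2}$ ($P = \frac{1}{5 - 3} = \frac{1}{2} \approx 0.5$)
$I = - \frac{21}{2}$ ($I = \left(-4 + \frac{1}{2}\right) 3 = \left(- \frac{7}{2}\right) 3 = - \frac{21}{2} \approx -10.5$)
$- 42 I \left(-98\right) = \left(-42\right) \left(- \frac{21}{2}\right) \left(-98\right) = 441 \left(-98\right) = -43218$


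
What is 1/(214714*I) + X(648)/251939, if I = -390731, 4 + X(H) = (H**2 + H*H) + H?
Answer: 70510070112310229/21136527194996026 ≈ 3.3359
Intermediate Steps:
X(H) = -4 + H + 2*H**2 (X(H) = -4 + ((H**2 + H*H) + H) = -4 + ((H**2 + H**2) + H) = -4 + (2*H**2 + H) = -4 + (H + 2*H**2) = -4 + H + 2*H**2)
1/(214714*I) + X(648)/251939 = 1/(214714*(-390731)) + (-4 + 648 + 2*648**2)/251939 = (1/214714)*(-1/390731) + (-4 + 648 + 2*419904)*(1/251939) = -1/83895415934 + (-4 + 648 + 839808)*(1/251939) = -1/83895415934 + 840452*(1/251939) = -1/83895415934 + 840452/251939 = 70510070112310229/21136527194996026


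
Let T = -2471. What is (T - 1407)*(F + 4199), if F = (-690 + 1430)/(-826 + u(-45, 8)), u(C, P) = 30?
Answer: -3239743248/199 ≈ -1.6280e+7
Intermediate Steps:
F = -185/199 (F = (-690 + 1430)/(-826 + 30) = 740/(-796) = 740*(-1/796) = -185/199 ≈ -0.92965)
(T - 1407)*(F + 4199) = (-2471 - 1407)*(-185/199 + 4199) = -3878*835416/199 = -3239743248/199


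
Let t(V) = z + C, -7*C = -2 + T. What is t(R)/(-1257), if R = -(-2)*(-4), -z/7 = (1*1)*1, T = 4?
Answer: 17/2933 ≈ 0.0057961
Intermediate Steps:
z = -7 (z = -7*1*1 = -7 ≈ -7.0000)
C = -2/7 (C = -(-2 + 4)/7 = -⅐*2 = -2/7 ≈ -0.28571)
R = -8 (R = -2*4 = -8)
t(V) = -51/7 (t(V) = -7 - 2/7 = -51/7)
t(R)/(-1257) = -51/7/(-1257) = -51/7*(-1/1257) = 17/2933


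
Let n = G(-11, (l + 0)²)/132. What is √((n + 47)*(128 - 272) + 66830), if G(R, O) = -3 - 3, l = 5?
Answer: √7268294/11 ≈ 245.09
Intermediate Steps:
G(R, O) = -6
n = -1/22 (n = -6/132 = -6*1/132 = -1/22 ≈ -0.045455)
√((n + 47)*(128 - 272) + 66830) = √((-1/22 + 47)*(128 - 272) + 66830) = √((1033/22)*(-144) + 66830) = √(-74376/11 + 66830) = √(660754/11) = √7268294/11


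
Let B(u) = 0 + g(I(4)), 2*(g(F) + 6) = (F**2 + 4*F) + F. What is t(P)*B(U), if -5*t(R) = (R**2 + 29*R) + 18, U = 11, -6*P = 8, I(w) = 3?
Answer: 68/3 ≈ 22.667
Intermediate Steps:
g(F) = -6 + F**2/2 + 5*F/2 (g(F) = -6 + ((F**2 + 4*F) + F)/2 = -6 + (F**2 + 5*F)/2 = -6 + (F**2/2 + 5*F/2) = -6 + F**2/2 + 5*F/2)
P = -4/3 (P = -1/6*8 = -4/3 ≈ -1.3333)
B(u) = 6 (B(u) = 0 + (-6 + (1/2)*3**2 + (5/2)*3) = 0 + (-6 + (1/2)*9 + 15/2) = 0 + (-6 + 9/2 + 15/2) = 0 + 6 = 6)
t(R) = -18/5 - 29*R/5 - R**2/5 (t(R) = -((R**2 + 29*R) + 18)/5 = -(18 + R**2 + 29*R)/5 = -18/5 - 29*R/5 - R**2/5)
t(P)*B(U) = (-18/5 - 29/5*(-4/3) - (-4/3)**2/5)*6 = (-18/5 + 116/15 - 1/5*16/9)*6 = (-18/5 + 116/15 - 16/45)*6 = (34/9)*6 = 68/3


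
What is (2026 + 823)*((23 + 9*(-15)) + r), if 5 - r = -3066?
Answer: 8430191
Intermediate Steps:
r = 3071 (r = 5 - 1*(-3066) = 5 + 3066 = 3071)
(2026 + 823)*((23 + 9*(-15)) + r) = (2026 + 823)*((23 + 9*(-15)) + 3071) = 2849*((23 - 135) + 3071) = 2849*(-112 + 3071) = 2849*2959 = 8430191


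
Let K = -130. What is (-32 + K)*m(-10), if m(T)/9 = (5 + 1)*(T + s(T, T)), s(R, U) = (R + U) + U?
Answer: 349920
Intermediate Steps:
s(R, U) = R + 2*U
m(T) = 216*T (m(T) = 9*((5 + 1)*(T + (T + 2*T))) = 9*(6*(T + 3*T)) = 9*(6*(4*T)) = 9*(24*T) = 216*T)
(-32 + K)*m(-10) = (-32 - 130)*(216*(-10)) = -162*(-2160) = 349920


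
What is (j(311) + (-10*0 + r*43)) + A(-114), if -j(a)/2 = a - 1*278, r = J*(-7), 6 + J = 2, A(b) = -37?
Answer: 1101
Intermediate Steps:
J = -4 (J = -6 + 2 = -4)
r = 28 (r = -4*(-7) = 28)
j(a) = 556 - 2*a (j(a) = -2*(a - 1*278) = -2*(a - 278) = -2*(-278 + a) = 556 - 2*a)
(j(311) + (-10*0 + r*43)) + A(-114) = ((556 - 2*311) + (-10*0 + 28*43)) - 37 = ((556 - 622) + (0 + 1204)) - 37 = (-66 + 1204) - 37 = 1138 - 37 = 1101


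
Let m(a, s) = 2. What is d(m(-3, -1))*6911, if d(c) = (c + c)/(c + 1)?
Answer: 27644/3 ≈ 9214.7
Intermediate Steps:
d(c) = 2*c/(1 + c) (d(c) = (2*c)/(1 + c) = 2*c/(1 + c))
d(m(-3, -1))*6911 = (2*2/(1 + 2))*6911 = (2*2/3)*6911 = (2*2*(1/3))*6911 = (4/3)*6911 = 27644/3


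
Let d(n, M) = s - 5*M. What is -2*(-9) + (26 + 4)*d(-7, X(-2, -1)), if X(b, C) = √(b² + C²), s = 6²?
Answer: 1098 - 150*√5 ≈ 762.59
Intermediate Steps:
s = 36
X(b, C) = √(C² + b²)
d(n, M) = 36 - 5*M
-2*(-9) + (26 + 4)*d(-7, X(-2, -1)) = -2*(-9) + (26 + 4)*(36 - 5*√((-1)² + (-2)²)) = 18 + 30*(36 - 5*√(1 + 4)) = 18 + 30*(36 - 5*√5) = 18 + (1080 - 150*√5) = 1098 - 150*√5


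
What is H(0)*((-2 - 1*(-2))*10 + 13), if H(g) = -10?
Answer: -130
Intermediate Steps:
H(0)*((-2 - 1*(-2))*10 + 13) = -10*((-2 - 1*(-2))*10 + 13) = -10*((-2 + 2)*10 + 13) = -10*(0*10 + 13) = -10*(0 + 13) = -10*13 = -130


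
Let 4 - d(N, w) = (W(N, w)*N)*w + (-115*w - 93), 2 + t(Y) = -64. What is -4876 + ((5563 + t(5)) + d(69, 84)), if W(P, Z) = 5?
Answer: -18602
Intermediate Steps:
t(Y) = -66 (t(Y) = -2 - 64 = -66)
d(N, w) = 97 + 115*w - 5*N*w (d(N, w) = 4 - ((5*N)*w + (-115*w - 93)) = 4 - (5*N*w + (-93 - 115*w)) = 4 - (-93 - 115*w + 5*N*w) = 4 + (93 + 115*w - 5*N*w) = 97 + 115*w - 5*N*w)
-4876 + ((5563 + t(5)) + d(69, 84)) = -4876 + ((5563 - 66) + (97 + 115*84 - 5*69*84)) = -4876 + (5497 + (97 + 9660 - 28980)) = -4876 + (5497 - 19223) = -4876 - 13726 = -18602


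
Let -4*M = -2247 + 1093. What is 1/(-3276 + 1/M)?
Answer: -577/1890250 ≈ -0.00030525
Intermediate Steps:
M = 577/2 (M = -(-2247 + 1093)/4 = -¼*(-1154) = 577/2 ≈ 288.50)
1/(-3276 + 1/M) = 1/(-3276 + 1/(577/2)) = 1/(-3276 + 2/577) = 1/(-1890250/577) = -577/1890250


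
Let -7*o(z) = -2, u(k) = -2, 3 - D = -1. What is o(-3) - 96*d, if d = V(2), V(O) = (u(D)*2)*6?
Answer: 16130/7 ≈ 2304.3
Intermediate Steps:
D = 4 (D = 3 - 1*(-1) = 3 + 1 = 4)
o(z) = 2/7 (o(z) = -⅐*(-2) = 2/7)
V(O) = -24 (V(O) = -2*2*6 = -4*6 = -24)
d = -24
o(-3) - 96*d = 2/7 - 96*(-24) = 2/7 + 2304 = 16130/7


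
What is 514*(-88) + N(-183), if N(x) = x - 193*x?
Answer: -10096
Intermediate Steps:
N(x) = -192*x
514*(-88) + N(-183) = 514*(-88) - 192*(-183) = -45232 + 35136 = -10096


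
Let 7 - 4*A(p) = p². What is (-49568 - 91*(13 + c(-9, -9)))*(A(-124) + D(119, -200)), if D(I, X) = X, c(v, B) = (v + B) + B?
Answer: 390432843/2 ≈ 1.9522e+8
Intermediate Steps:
c(v, B) = v + 2*B (c(v, B) = (B + v) + B = v + 2*B)
A(p) = 7/4 - p²/4
(-49568 - 91*(13 + c(-9, -9)))*(A(-124) + D(119, -200)) = (-49568 - 91*(13 + (-9 + 2*(-9))))*((7/4 - ¼*(-124)²) - 200) = (-49568 - 91*(13 + (-9 - 18)))*((7/4 - ¼*15376) - 200) = (-49568 - 91*(13 - 27))*((7/4 - 3844) - 200) = (-49568 - 91*(-14))*(-15369/4 - 200) = (-49568 + 1274)*(-16169/4) = -48294*(-16169/4) = 390432843/2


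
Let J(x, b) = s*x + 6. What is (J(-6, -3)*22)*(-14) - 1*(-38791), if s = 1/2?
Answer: 37867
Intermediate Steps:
s = ½ ≈ 0.50000
J(x, b) = 6 + x/2 (J(x, b) = x/2 + 6 = 6 + x/2)
(J(-6, -3)*22)*(-14) - 1*(-38791) = ((6 + (½)*(-6))*22)*(-14) - 1*(-38791) = ((6 - 3)*22)*(-14) + 38791 = (3*22)*(-14) + 38791 = 66*(-14) + 38791 = -924 + 38791 = 37867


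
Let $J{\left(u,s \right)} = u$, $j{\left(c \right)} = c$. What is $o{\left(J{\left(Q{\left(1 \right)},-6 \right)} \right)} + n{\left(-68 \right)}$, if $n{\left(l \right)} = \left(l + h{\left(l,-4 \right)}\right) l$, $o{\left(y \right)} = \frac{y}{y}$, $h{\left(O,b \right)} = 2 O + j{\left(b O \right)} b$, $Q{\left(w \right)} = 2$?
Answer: $87857$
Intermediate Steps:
$h{\left(O,b \right)} = 2 O + O b^{2}$ ($h{\left(O,b \right)} = 2 O + b O b = 2 O + O b b = 2 O + O b^{2}$)
$o{\left(y \right)} = 1$
$n{\left(l \right)} = 19 l^{2}$ ($n{\left(l \right)} = \left(l + l \left(2 + \left(-4\right)^{2}\right)\right) l = \left(l + l \left(2 + 16\right)\right) l = \left(l + l 18\right) l = \left(l + 18 l\right) l = 19 l l = 19 l^{2}$)
$o{\left(J{\left(Q{\left(1 \right)},-6 \right)} \right)} + n{\left(-68 \right)} = 1 + 19 \left(-68\right)^{2} = 1 + 19 \cdot 4624 = 1 + 87856 = 87857$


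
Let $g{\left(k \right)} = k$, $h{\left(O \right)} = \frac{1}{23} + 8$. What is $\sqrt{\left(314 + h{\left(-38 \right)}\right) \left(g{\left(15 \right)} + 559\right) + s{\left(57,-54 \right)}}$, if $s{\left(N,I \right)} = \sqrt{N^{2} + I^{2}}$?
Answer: $\frac{\sqrt{97787214 + 1587 \sqrt{685}}}{23} \approx 430.04$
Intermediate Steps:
$h{\left(O \right)} = \frac{185}{23}$ ($h{\left(O \right)} = \frac{1}{23} + 8 = \frac{185}{23}$)
$s{\left(N,I \right)} = \sqrt{I^{2} + N^{2}}$
$\sqrt{\left(314 + h{\left(-38 \right)}\right) \left(g{\left(15 \right)} + 559\right) + s{\left(57,-54 \right)}} = \sqrt{\left(314 + \frac{185}{23}\right) \left(15 + 559\right) + \sqrt{\left(-54\right)^{2} + 57^{2}}} = \sqrt{\frac{7407}{23} \cdot 574 + \sqrt{2916 + 3249}} = \sqrt{\frac{4251618}{23} + \sqrt{6165}} = \sqrt{\frac{4251618}{23} + 3 \sqrt{685}}$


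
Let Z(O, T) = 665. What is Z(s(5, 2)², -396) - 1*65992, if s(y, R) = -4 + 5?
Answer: -65327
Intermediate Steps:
s(y, R) = 1
Z(s(5, 2)², -396) - 1*65992 = 665 - 1*65992 = 665 - 65992 = -65327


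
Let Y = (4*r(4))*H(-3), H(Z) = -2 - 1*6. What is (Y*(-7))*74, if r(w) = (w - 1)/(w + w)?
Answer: 6216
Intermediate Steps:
r(w) = (-1 + w)/(2*w) (r(w) = (-1 + w)/((2*w)) = (-1 + w)*(1/(2*w)) = (-1 + w)/(2*w))
H(Z) = -8 (H(Z) = -2 - 6 = -8)
Y = -12 (Y = (4*((1/2)*(-1 + 4)/4))*(-8) = (4*((1/2)*(1/4)*3))*(-8) = (4*(3/8))*(-8) = (3/2)*(-8) = -12)
(Y*(-7))*74 = -12*(-7)*74 = 84*74 = 6216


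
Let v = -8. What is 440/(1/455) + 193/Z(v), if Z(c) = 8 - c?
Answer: 3203393/16 ≈ 2.0021e+5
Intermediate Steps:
440/(1/455) + 193/Z(v) = 440/(1/455) + 193/(8 - 1*(-8)) = 440/(1/455) + 193/(8 + 8) = 440*455 + 193/16 = 200200 + 193*(1/16) = 200200 + 193/16 = 3203393/16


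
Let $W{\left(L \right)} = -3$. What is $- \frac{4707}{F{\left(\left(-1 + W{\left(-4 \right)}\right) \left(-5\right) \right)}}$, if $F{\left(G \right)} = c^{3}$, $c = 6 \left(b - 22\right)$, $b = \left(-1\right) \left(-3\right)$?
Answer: $\frac{523}{164616} \approx 0.0031771$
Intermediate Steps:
$b = 3$
$c = -114$ ($c = 6 \left(3 - 22\right) = 6 \left(-19\right) = -114$)
$F{\left(G \right)} = -1481544$ ($F{\left(G \right)} = \left(-114\right)^{3} = -1481544$)
$- \frac{4707}{F{\left(\left(-1 + W{\left(-4 \right)}\right) \left(-5\right) \right)}} = - \frac{4707}{-1481544} = \left(-4707\right) \left(- \frac{1}{1481544}\right) = \frac{523}{164616}$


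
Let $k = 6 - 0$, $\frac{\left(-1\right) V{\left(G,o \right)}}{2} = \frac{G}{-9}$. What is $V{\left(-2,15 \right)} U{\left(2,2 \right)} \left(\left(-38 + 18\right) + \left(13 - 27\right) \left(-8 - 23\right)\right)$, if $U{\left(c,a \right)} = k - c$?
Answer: $-736$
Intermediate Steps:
$V{\left(G,o \right)} = \frac{2 G}{9}$ ($V{\left(G,o \right)} = - 2 \frac{G}{-9} = - 2 G \left(- \frac{1}{9}\right) = - 2 \left(- \frac{G}{9}\right) = \frac{2 G}{9}$)
$k = 6$ ($k = 6 + 0 = 6$)
$U{\left(c,a \right)} = 6 - c$
$V{\left(-2,15 \right)} U{\left(2,2 \right)} \left(\left(-38 + 18\right) + \left(13 - 27\right) \left(-8 - 23\right)\right) = \frac{2}{9} \left(-2\right) \left(6 - 2\right) \left(\left(-38 + 18\right) + \left(13 - 27\right) \left(-8 - 23\right)\right) = - \frac{4 \left(6 - 2\right)}{9} \left(-20 - -434\right) = \left(- \frac{4}{9}\right) 4 \left(-20 + 434\right) = \left(- \frac{16}{9}\right) 414 = -736$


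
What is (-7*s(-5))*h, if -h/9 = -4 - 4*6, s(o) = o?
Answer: 8820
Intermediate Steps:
h = 252 (h = -9*(-4 - 4*6) = -9*(-4 - 24) = -9*(-28) = 252)
(-7*s(-5))*h = -7*(-5)*252 = 35*252 = 8820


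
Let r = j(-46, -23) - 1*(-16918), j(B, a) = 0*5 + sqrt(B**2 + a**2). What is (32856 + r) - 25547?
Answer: 24227 + 23*sqrt(5) ≈ 24278.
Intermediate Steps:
j(B, a) = sqrt(B**2 + a**2) (j(B, a) = 0 + sqrt(B**2 + a**2) = sqrt(B**2 + a**2))
r = 16918 + 23*sqrt(5) (r = sqrt((-46)**2 + (-23)**2) - 1*(-16918) = sqrt(2116 + 529) + 16918 = sqrt(2645) + 16918 = 23*sqrt(5) + 16918 = 16918 + 23*sqrt(5) ≈ 16969.)
(32856 + r) - 25547 = (32856 + (16918 + 23*sqrt(5))) - 25547 = (49774 + 23*sqrt(5)) - 25547 = 24227 + 23*sqrt(5)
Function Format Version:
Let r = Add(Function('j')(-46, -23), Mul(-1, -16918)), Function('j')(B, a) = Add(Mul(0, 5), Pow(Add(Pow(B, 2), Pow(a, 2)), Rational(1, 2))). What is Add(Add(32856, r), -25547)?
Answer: Add(24227, Mul(23, Pow(5, Rational(1, 2)))) ≈ 24278.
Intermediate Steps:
Function('j')(B, a) = Pow(Add(Pow(B, 2), Pow(a, 2)), Rational(1, 2)) (Function('j')(B, a) = Add(0, Pow(Add(Pow(B, 2), Pow(a, 2)), Rational(1, 2))) = Pow(Add(Pow(B, 2), Pow(a, 2)), Rational(1, 2)))
r = Add(16918, Mul(23, Pow(5, Rational(1, 2)))) (r = Add(Pow(Add(Pow(-46, 2), Pow(-23, 2)), Rational(1, 2)), Mul(-1, -16918)) = Add(Pow(Add(2116, 529), Rational(1, 2)), 16918) = Add(Pow(2645, Rational(1, 2)), 16918) = Add(Mul(23, Pow(5, Rational(1, 2))), 16918) = Add(16918, Mul(23, Pow(5, Rational(1, 2)))) ≈ 16969.)
Add(Add(32856, r), -25547) = Add(Add(32856, Add(16918, Mul(23, Pow(5, Rational(1, 2))))), -25547) = Add(Add(49774, Mul(23, Pow(5, Rational(1, 2)))), -25547) = Add(24227, Mul(23, Pow(5, Rational(1, 2))))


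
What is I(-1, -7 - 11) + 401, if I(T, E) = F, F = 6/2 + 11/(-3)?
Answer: 1201/3 ≈ 400.33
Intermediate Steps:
F = -⅔ (F = 6*(½) + 11*(-⅓) = 3 - 11/3 = -⅔ ≈ -0.66667)
I(T, E) = -⅔
I(-1, -7 - 11) + 401 = -⅔ + 401 = 1201/3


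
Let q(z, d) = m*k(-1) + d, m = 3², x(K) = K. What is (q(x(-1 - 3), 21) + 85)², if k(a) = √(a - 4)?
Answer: 10831 + 1908*I*√5 ≈ 10831.0 + 4266.4*I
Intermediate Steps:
k(a) = √(-4 + a)
m = 9
q(z, d) = d + 9*I*√5 (q(z, d) = 9*√(-4 - 1) + d = 9*√(-5) + d = 9*(I*√5) + d = 9*I*√5 + d = d + 9*I*√5)
(q(x(-1 - 3), 21) + 85)² = ((21 + 9*I*√5) + 85)² = (106 + 9*I*√5)²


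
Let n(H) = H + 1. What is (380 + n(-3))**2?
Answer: 142884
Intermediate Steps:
n(H) = 1 + H
(380 + n(-3))**2 = (380 + (1 - 3))**2 = (380 - 2)**2 = 378**2 = 142884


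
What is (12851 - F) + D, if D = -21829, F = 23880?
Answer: -32858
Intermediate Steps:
(12851 - F) + D = (12851 - 1*23880) - 21829 = (12851 - 23880) - 21829 = -11029 - 21829 = -32858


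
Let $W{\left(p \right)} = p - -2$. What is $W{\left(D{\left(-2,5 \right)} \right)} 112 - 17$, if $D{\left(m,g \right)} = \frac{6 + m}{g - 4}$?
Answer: $655$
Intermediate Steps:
$D{\left(m,g \right)} = \frac{6 + m}{-4 + g}$
$W{\left(p \right)} = 2 + p$ ($W{\left(p \right)} = p + 2 = 2 + p$)
$W{\left(D{\left(-2,5 \right)} \right)} 112 - 17 = \left(2 + \frac{6 - 2}{-4 + 5}\right) 112 - 17 = \left(2 + 1^{-1} \cdot 4\right) 112 - 17 = \left(2 + 1 \cdot 4\right) 112 - 17 = \left(2 + 4\right) 112 - 17 = 6 \cdot 112 - 17 = 672 - 17 = 655$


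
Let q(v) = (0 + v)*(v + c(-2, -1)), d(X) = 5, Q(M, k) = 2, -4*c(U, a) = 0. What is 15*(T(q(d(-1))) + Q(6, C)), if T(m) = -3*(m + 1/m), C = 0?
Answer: -5484/5 ≈ -1096.8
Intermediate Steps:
c(U, a) = 0 (c(U, a) = -¼*0 = 0)
q(v) = v² (q(v) = (0 + v)*(v + 0) = v*v = v²)
T(m) = -3*m - 3/m (T(m) = -3*(m + 1/m) = -3*m - 3/m)
15*(T(q(d(-1))) + Q(6, C)) = 15*((-3*5² - 3/(5²)) + 2) = 15*((-3*25 - 3/25) + 2) = 15*((-75 - 3*1/25) + 2) = 15*((-75 - 3/25) + 2) = 15*(-1878/25 + 2) = 15*(-1828/25) = -5484/5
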